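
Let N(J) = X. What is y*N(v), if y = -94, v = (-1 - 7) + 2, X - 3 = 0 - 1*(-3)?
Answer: -564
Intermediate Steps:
X = 6 (X = 3 + (0 - 1*(-3)) = 3 + (0 + 3) = 3 + 3 = 6)
v = -6 (v = -8 + 2 = -6)
N(J) = 6
y*N(v) = -94*6 = -564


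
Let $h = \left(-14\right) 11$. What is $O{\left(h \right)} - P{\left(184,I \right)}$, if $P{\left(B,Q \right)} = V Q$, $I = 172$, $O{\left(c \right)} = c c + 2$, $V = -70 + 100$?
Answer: $18558$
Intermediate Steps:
$V = 30$
$h = -154$
$O{\left(c \right)} = 2 + c^{2}$ ($O{\left(c \right)} = c^{2} + 2 = 2 + c^{2}$)
$P{\left(B,Q \right)} = 30 Q$
$O{\left(h \right)} - P{\left(184,I \right)} = \left(2 + \left(-154\right)^{2}\right) - 30 \cdot 172 = \left(2 + 23716\right) - 5160 = 23718 - 5160 = 18558$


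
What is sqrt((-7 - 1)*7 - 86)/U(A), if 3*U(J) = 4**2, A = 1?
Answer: 3*I*sqrt(142)/16 ≈ 2.2343*I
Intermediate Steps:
U(J) = 16/3 (U(J) = (1/3)*4**2 = (1/3)*16 = 16/3)
sqrt((-7 - 1)*7 - 86)/U(A) = sqrt((-7 - 1)*7 - 86)/(16/3) = sqrt(-8*7 - 86)*(3/16) = sqrt(-56 - 86)*(3/16) = sqrt(-142)*(3/16) = (I*sqrt(142))*(3/16) = 3*I*sqrt(142)/16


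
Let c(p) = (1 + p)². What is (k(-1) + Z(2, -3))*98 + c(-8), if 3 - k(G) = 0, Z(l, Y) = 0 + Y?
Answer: 49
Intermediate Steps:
Z(l, Y) = Y
k(G) = 3 (k(G) = 3 - 1*0 = 3 + 0 = 3)
(k(-1) + Z(2, -3))*98 + c(-8) = (3 - 3)*98 + (1 - 8)² = 0*98 + (-7)² = 0 + 49 = 49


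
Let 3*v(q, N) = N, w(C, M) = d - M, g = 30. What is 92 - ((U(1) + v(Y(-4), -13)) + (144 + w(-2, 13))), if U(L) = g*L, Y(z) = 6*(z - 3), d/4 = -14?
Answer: -26/3 ≈ -8.6667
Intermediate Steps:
d = -56 (d = 4*(-14) = -56)
Y(z) = -18 + 6*z (Y(z) = 6*(-3 + z) = -18 + 6*z)
U(L) = 30*L
w(C, M) = -56 - M
v(q, N) = N/3
92 - ((U(1) + v(Y(-4), -13)) + (144 + w(-2, 13))) = 92 - ((30*1 + (⅓)*(-13)) + (144 + (-56 - 1*13))) = 92 - ((30 - 13/3) + (144 + (-56 - 13))) = 92 - (77/3 + (144 - 69)) = 92 - (77/3 + 75) = 92 - 1*302/3 = 92 - 302/3 = -26/3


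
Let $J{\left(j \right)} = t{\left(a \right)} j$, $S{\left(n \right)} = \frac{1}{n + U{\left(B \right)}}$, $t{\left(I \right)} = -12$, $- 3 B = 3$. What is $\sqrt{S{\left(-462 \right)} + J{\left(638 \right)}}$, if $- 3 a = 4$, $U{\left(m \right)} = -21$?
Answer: $\frac{i \sqrt{1786061067}}{483} \approx 87.499 i$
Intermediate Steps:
$B = -1$ ($B = \left(- \frac{1}{3}\right) 3 = -1$)
$a = - \frac{4}{3}$ ($a = \left(- \frac{1}{3}\right) 4 = - \frac{4}{3} \approx -1.3333$)
$S{\left(n \right)} = \frac{1}{-21 + n}$ ($S{\left(n \right)} = \frac{1}{n - 21} = \frac{1}{-21 + n}$)
$J{\left(j \right)} = - 12 j$
$\sqrt{S{\left(-462 \right)} + J{\left(638 \right)}} = \sqrt{\frac{1}{-21 - 462} - 7656} = \sqrt{\frac{1}{-483} - 7656} = \sqrt{- \frac{1}{483} - 7656} = \sqrt{- \frac{3697849}{483}} = \frac{i \sqrt{1786061067}}{483}$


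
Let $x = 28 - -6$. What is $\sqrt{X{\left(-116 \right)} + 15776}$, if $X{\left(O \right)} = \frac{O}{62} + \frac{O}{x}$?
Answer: $\frac{8 \sqrt{68437274}}{527} \approx 125.58$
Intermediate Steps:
$x = 34$ ($x = 28 + 6 = 34$)
$X{\left(O \right)} = \frac{24 O}{527}$ ($X{\left(O \right)} = \frac{O}{62} + \frac{O}{34} = \frac{24 O}{527}$)
$\sqrt{X{\left(-116 \right)} + 15776} = \sqrt{\frac{24}{527} \left(-116\right) + 15776} = \sqrt{- \frac{2784}{527} + 15776} = \sqrt{\frac{8311168}{527}} = \frac{8 \sqrt{68437274}}{527}$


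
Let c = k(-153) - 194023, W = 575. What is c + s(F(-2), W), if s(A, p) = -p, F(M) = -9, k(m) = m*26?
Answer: -198576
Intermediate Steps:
k(m) = 26*m
c = -198001 (c = 26*(-153) - 194023 = -3978 - 194023 = -198001)
c + s(F(-2), W) = -198001 - 1*575 = -198001 - 575 = -198576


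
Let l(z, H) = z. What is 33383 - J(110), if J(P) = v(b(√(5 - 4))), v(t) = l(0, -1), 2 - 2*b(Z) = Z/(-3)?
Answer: 33383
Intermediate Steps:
b(Z) = 1 + Z/6 (b(Z) = 1 - Z/(2*(-3)) = 1 - Z*(-1)/(2*3) = 1 - (-1)*Z/6 = 1 + Z/6)
v(t) = 0
J(P) = 0
33383 - J(110) = 33383 - 1*0 = 33383 + 0 = 33383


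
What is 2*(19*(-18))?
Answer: -684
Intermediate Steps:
2*(19*(-18)) = 2*(-342) = -684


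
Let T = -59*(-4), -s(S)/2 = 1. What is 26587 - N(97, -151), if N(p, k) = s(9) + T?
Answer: 26353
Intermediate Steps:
s(S) = -2 (s(S) = -2*1 = -2)
T = 236
N(p, k) = 234 (N(p, k) = -2 + 236 = 234)
26587 - N(97, -151) = 26587 - 1*234 = 26587 - 234 = 26353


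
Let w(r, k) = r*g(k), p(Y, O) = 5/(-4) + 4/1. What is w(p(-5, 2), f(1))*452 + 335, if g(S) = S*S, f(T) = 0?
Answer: 335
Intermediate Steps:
g(S) = S**2
p(Y, O) = 11/4 (p(Y, O) = 5*(-1/4) + 4*1 = -5/4 + 4 = 11/4)
w(r, k) = r*k**2
w(p(-5, 2), f(1))*452 + 335 = ((11/4)*0**2)*452 + 335 = ((11/4)*0)*452 + 335 = 0*452 + 335 = 0 + 335 = 335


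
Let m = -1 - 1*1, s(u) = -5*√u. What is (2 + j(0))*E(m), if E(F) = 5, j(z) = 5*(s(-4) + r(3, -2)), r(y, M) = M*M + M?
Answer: 60 - 250*I ≈ 60.0 - 250.0*I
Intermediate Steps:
r(y, M) = M + M² (r(y, M) = M² + M = M + M²)
j(z) = 10 - 50*I (j(z) = 5*(-10*I - 2*(1 - 2)) = 5*(-10*I - 2*(-1)) = 5*(-10*I + 2) = 5*(2 - 10*I) = 10 - 50*I)
m = -2 (m = -1 - 1 = -2)
(2 + j(0))*E(m) = (2 + (10 - 50*I))*5 = (12 - 50*I)*5 = 60 - 250*I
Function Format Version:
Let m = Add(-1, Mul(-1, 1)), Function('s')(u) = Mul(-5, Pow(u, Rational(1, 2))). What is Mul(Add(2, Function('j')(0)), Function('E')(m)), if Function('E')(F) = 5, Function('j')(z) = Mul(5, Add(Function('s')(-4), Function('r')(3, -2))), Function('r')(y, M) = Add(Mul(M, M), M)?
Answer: Add(60, Mul(-250, I)) ≈ Add(60.000, Mul(-250.00, I))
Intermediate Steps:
Function('r')(y, M) = Add(M, Pow(M, 2)) (Function('r')(y, M) = Add(Pow(M, 2), M) = Add(M, Pow(M, 2)))
Function('j')(z) = Add(10, Mul(-50, I)) (Function('j')(z) = Mul(5, Add(Mul(-5, Pow(-4, Rational(1, 2))), Mul(-2, Add(1, -2)))) = Mul(5, Add(Mul(-5, Mul(2, I)), Mul(-2, -1))) = Mul(5, Add(Mul(-10, I), 2)) = Mul(5, Add(2, Mul(-10, I))) = Add(10, Mul(-50, I)))
m = -2 (m = Add(-1, -1) = -2)
Mul(Add(2, Function('j')(0)), Function('E')(m)) = Mul(Add(2, Add(10, Mul(-50, I))), 5) = Mul(Add(12, Mul(-50, I)), 5) = Add(60, Mul(-250, I))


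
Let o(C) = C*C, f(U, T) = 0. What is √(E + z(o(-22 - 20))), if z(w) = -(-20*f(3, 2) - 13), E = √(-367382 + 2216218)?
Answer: √(13 + 2*√462209) ≈ 37.050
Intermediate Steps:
E = 2*√462209 (E = √1848836 = 2*√462209 ≈ 1359.7)
o(C) = C²
z(w) = 13 (z(w) = -(-20*0 - 13) = -(0 - 13) = -1*(-13) = 13)
√(E + z(o(-22 - 20))) = √(2*√462209 + 13) = √(13 + 2*√462209)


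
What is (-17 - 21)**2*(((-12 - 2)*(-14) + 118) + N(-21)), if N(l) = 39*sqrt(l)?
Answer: 453416 + 56316*I*sqrt(21) ≈ 4.5342e+5 + 2.5807e+5*I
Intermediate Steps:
(-17 - 21)**2*(((-12 - 2)*(-14) + 118) + N(-21)) = (-17 - 21)**2*(((-12 - 2)*(-14) + 118) + 39*sqrt(-21)) = (-38)**2*((-14*(-14) + 118) + 39*(I*sqrt(21))) = 1444*((196 + 118) + 39*I*sqrt(21)) = 1444*(314 + 39*I*sqrt(21)) = 453416 + 56316*I*sqrt(21)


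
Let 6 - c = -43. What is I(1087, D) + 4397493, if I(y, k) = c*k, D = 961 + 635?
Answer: 4475697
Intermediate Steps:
c = 49 (c = 6 - 1*(-43) = 6 + 43 = 49)
D = 1596
I(y, k) = 49*k
I(1087, D) + 4397493 = 49*1596 + 4397493 = 78204 + 4397493 = 4475697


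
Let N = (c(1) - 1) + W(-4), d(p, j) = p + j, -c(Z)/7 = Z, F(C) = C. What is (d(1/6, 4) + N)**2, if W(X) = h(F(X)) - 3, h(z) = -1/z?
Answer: 6241/144 ≈ 43.340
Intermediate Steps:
c(Z) = -7*Z
d(p, j) = j + p
W(X) = -3 - 1/X (W(X) = -1/X - 3 = -3 - 1/X)
N = -43/4 (N = (-7*1 - 1) + (-3 - 1/(-4)) = (-7 - 1) + (-3 - 1*(-1/4)) = -8 + (-3 + 1/4) = -8 - 11/4 = -43/4 ≈ -10.750)
(d(1/6, 4) + N)**2 = ((4 + 1/6) - 43/4)**2 = (25/6 - 43/4)**2 = (-79/12)**2 = 6241/144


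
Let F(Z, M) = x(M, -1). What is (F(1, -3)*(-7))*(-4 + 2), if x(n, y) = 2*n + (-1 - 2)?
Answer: -126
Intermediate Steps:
x(n, y) = -3 + 2*n (x(n, y) = 2*n - 3 = -3 + 2*n)
F(Z, M) = -3 + 2*M
(F(1, -3)*(-7))*(-4 + 2) = ((-3 + 2*(-3))*(-7))*(-4 + 2) = ((-3 - 6)*(-7))*(-2) = -9*(-7)*(-2) = 63*(-2) = -126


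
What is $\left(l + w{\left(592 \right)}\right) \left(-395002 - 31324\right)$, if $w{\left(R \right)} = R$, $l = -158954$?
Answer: $67513838012$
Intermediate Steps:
$\left(l + w{\left(592 \right)}\right) \left(-395002 - 31324\right) = \left(-158954 + 592\right) \left(-395002 - 31324\right) = \left(-158362\right) \left(-426326\right) = 67513838012$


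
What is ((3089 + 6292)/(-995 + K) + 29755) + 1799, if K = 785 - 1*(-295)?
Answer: 2691471/85 ≈ 31664.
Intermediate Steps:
K = 1080 (K = 785 + 295 = 1080)
((3089 + 6292)/(-995 + K) + 29755) + 1799 = ((3089 + 6292)/(-995 + 1080) + 29755) + 1799 = (9381/85 + 29755) + 1799 = 2538556/85 + 1799 = 2691471/85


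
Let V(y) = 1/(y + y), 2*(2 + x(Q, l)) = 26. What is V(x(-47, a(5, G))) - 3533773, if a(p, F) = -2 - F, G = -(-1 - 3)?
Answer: -77743005/22 ≈ -3.5338e+6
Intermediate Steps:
G = 4 (G = -1*(-4) = 4)
x(Q, l) = 11 (x(Q, l) = -2 + (½)*26 = -2 + 13 = 11)
V(y) = 1/(2*y)
V(x(-47, a(5, G))) - 3533773 = (½)/11 - 3533773 = (½)*(1/11) - 3533773 = 1/22 - 3533773 = -77743005/22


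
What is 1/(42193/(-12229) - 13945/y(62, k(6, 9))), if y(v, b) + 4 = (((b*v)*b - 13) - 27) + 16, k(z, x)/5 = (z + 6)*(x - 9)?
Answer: 48916/24193143 ≈ 0.0020219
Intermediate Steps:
k(z, x) = 5*(-9 + x)*(6 + z) (k(z, x) = 5*((z + 6)*(x - 9)) = 5*((6 + z)*(-9 + x)) = 5*((-9 + x)*(6 + z)) = 5*(-9 + x)*(6 + z))
y(v, b) = -28 + v*b² (y(v, b) = -4 + ((((b*v)*b - 13) - 27) + 16) = -4 + (((v*b² - 13) - 27) + 16) = -4 + (((-13 + v*b²) - 27) + 16) = -4 + ((-40 + v*b²) + 16) = -4 + (-24 + v*b²) = -28 + v*b²)
1/(42193/(-12229) - 13945/y(62, k(6, 9))) = 1/(42193/(-12229) - 13945/(-28 + 62*(-270 - 45*6 + 30*9 + 5*9*6)²)) = 1/(42193*(-1/12229) - 13945/(-28 + 62*(-270 - 270 + 270 + 270)²)) = 1/(-42193/12229 - 13945/(-28 + 62*0²)) = 1/(-42193/12229 - 13945/(-28 + 62*0)) = 1/(-42193/12229 - 13945/(-28 + 0)) = 1/(-42193/12229 - 13945/(-28)) = 1/(-42193/12229 - 13945*(-1/28)) = 1/(-42193/12229 + 13945/28) = 1/(24193143/48916) = 48916/24193143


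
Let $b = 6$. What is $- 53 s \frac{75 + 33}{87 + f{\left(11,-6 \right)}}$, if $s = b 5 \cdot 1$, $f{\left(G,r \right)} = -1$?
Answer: $- \frac{85860}{43} \approx -1996.7$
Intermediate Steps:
$s = 30$ ($s = 6 \cdot 5 \cdot 1 = 30 \cdot 1 = 30$)
$- 53 s \frac{75 + 33}{87 + f{\left(11,-6 \right)}} = \left(-53\right) 30 \frac{75 + 33}{87 - 1} = - 1590 \cdot \frac{108}{86} = - 1590 \cdot 108 \cdot \frac{1}{86} = \left(-1590\right) \frac{54}{43} = - \frac{85860}{43}$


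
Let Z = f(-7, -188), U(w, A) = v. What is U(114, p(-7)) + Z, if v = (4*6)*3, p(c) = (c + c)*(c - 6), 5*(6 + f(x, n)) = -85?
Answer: 49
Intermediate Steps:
f(x, n) = -23 (f(x, n) = -6 + (⅕)*(-85) = -6 - 17 = -23)
p(c) = 2*c*(-6 + c) (p(c) = (2*c)*(-6 + c) = 2*c*(-6 + c))
v = 72 (v = 24*3 = 72)
U(w, A) = 72
Z = -23
U(114, p(-7)) + Z = 72 - 23 = 49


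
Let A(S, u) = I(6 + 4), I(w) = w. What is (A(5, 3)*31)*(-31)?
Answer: -9610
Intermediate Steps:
A(S, u) = 10 (A(S, u) = 6 + 4 = 10)
(A(5, 3)*31)*(-31) = (10*31)*(-31) = 310*(-31) = -9610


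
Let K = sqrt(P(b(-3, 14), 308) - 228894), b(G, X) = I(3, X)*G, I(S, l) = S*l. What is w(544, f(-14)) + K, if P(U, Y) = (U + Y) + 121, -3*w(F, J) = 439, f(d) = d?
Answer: -439/3 + 3*I*sqrt(25399) ≈ -146.33 + 478.11*I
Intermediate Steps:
b(G, X) = 3*G*X (b(G, X) = (3*X)*G = 3*G*X)
w(F, J) = -439/3 (w(F, J) = -1/3*439 = -439/3)
P(U, Y) = 121 + U + Y
K = 3*I*sqrt(25399) (K = sqrt((121 + 3*(-3)*14 + 308) - 228894) = sqrt((121 - 126 + 308) - 228894) = sqrt(303 - 228894) = sqrt(-228591) = 3*I*sqrt(25399) ≈ 478.11*I)
w(544, f(-14)) + K = -439/3 + 3*I*sqrt(25399)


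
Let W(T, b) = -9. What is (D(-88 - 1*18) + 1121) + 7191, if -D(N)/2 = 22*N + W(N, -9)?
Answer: 12994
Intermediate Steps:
D(N) = 18 - 44*N (D(N) = -2*(22*N - 9) = -2*(-9 + 22*N) = 18 - 44*N)
(D(-88 - 1*18) + 1121) + 7191 = ((18 - 44*(-88 - 1*18)) + 1121) + 7191 = ((18 - 44*(-88 - 18)) + 1121) + 7191 = ((18 - 44*(-106)) + 1121) + 7191 = ((18 + 4664) + 1121) + 7191 = (4682 + 1121) + 7191 = 5803 + 7191 = 12994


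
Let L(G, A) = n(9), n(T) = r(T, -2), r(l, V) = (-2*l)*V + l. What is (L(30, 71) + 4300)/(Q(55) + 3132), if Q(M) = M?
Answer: 4345/3187 ≈ 1.3634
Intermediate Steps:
r(l, V) = l - 2*V*l (r(l, V) = -2*V*l + l = l - 2*V*l)
n(T) = 5*T (n(T) = T*(1 - 2*(-2)) = T*(1 + 4) = T*5 = 5*T)
L(G, A) = 45 (L(G, A) = 5*9 = 45)
(L(30, 71) + 4300)/(Q(55) + 3132) = (45 + 4300)/(55 + 3132) = 4345/3187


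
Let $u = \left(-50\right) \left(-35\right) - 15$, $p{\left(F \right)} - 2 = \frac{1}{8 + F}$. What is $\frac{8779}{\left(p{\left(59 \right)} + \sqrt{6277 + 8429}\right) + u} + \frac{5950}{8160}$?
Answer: $\frac{1878763692565}{323478939984} - \frac{118226793 \sqrt{1634}}{13478289166} \approx 5.4534$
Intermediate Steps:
$p{\left(F \right)} = 2 + \frac{1}{8 + F}$
$u = 1735$ ($u = 1750 - 15 = 1735$)
$\frac{8779}{\left(p{\left(59 \right)} + \sqrt{6277 + 8429}\right) + u} + \frac{5950}{8160} = \frac{8779}{\left(\frac{17 + 2 \cdot 59}{8 + 59} + \sqrt{6277 + 8429}\right) + 1735} + \frac{5950}{8160} = \frac{8779}{\left(\frac{17 + 118}{67} + \sqrt{14706}\right) + 1735} + 5950 \cdot \frac{1}{8160} = \frac{8779}{\left(\frac{1}{67} \cdot 135 + 3 \sqrt{1634}\right) + 1735} + \frac{35}{48} = \frac{8779}{\left(\frac{135}{67} + 3 \sqrt{1634}\right) + 1735} + \frac{35}{48} = \frac{8779}{\frac{116380}{67} + 3 \sqrt{1634}} + \frac{35}{48} = \frac{35}{48} + \frac{8779}{\frac{116380}{67} + 3 \sqrt{1634}}$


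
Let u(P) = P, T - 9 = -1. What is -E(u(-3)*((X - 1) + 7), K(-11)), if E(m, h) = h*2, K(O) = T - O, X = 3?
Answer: -38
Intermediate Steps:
T = 8 (T = 9 - 1 = 8)
K(O) = 8 - O
E(m, h) = 2*h
-E(u(-3)*((X - 1) + 7), K(-11)) = -2*(8 - 1*(-11)) = -2*(8 + 11) = -2*19 = -1*38 = -38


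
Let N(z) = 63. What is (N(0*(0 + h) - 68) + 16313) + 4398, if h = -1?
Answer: 20774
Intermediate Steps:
(N(0*(0 + h) - 68) + 16313) + 4398 = (63 + 16313) + 4398 = 16376 + 4398 = 20774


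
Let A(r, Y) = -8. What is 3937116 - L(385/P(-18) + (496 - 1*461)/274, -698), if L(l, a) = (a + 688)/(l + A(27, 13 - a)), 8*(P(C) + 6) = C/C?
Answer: 3721751688904/945299 ≈ 3.9371e+6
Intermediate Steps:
P(C) = -47/8 (P(C) = -6 + (C/C)/8 = -6 + (1/8)*1 = -6 + 1/8 = -47/8)
L(l, a) = (688 + a)/(-8 + l) (L(l, a) = (a + 688)/(l - 8) = (688 + a)/(-8 + l))
3937116 - L(385/P(-18) + (496 - 1*461)/274, -698) = 3937116 - (688 - 698)/(-8 + (385/(-47/8) + (496 - 1*461)/274)) = 3937116 - (-10)/(-8 + (385*(-8/47) + (496 - 461)*(1/274))) = 3937116 - (-10)/(-8 + (-3080/47 + 35*(1/274))) = 3937116 - (-10)/(-8 + (-3080/47 + 35/274)) = 3937116 - (-10)/(-8 - 842275/12878) = 3937116 - (-10)/(-945299/12878) = 3937116 - (-12878)*(-10)/945299 = 3937116 - 1*128780/945299 = 3937116 - 128780/945299 = 3721751688904/945299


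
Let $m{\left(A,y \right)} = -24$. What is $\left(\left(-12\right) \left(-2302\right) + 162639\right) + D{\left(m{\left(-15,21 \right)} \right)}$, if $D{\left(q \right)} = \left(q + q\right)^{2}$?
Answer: $192567$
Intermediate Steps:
$D{\left(q \right)} = 4 q^{2}$ ($D{\left(q \right)} = \left(2 q\right)^{2} = 4 q^{2}$)
$\left(\left(-12\right) \left(-2302\right) + 162639\right) + D{\left(m{\left(-15,21 \right)} \right)} = \left(\left(-12\right) \left(-2302\right) + 162639\right) + 4 \left(-24\right)^{2} = \left(27624 + 162639\right) + 4 \cdot 576 = 190263 + 2304 = 192567$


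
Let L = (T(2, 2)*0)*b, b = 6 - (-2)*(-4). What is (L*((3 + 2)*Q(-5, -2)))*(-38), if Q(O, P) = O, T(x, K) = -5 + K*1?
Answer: 0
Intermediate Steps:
T(x, K) = -5 + K
b = -2 (b = 6 - 1*8 = 6 - 8 = -2)
L = 0 (L = ((-5 + 2)*0)*(-2) = -3*0*(-2) = 0*(-2) = 0)
(L*((3 + 2)*Q(-5, -2)))*(-38) = (0*((3 + 2)*(-5)))*(-38) = (0*(5*(-5)))*(-38) = (0*(-25))*(-38) = 0*(-38) = 0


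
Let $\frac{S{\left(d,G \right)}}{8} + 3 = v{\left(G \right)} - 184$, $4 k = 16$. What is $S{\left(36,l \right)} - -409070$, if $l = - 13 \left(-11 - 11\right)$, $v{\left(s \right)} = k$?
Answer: $407606$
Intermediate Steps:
$k = 4$ ($k = \frac{1}{4} \cdot 16 = 4$)
$v{\left(s \right)} = 4$
$l = 286$ ($l = \left(-13\right) \left(-22\right) = 286$)
$S{\left(d,G \right)} = -1464$ ($S{\left(d,G \right)} = -24 + 8 \left(4 - 184\right) = -24 + 8 \left(-180\right) = -24 - 1440 = -1464$)
$S{\left(36,l \right)} - -409070 = -1464 - -409070 = -1464 + 409070 = 407606$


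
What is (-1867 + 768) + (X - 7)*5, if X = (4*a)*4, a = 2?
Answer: -974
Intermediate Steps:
X = 32 (X = (4*2)*4 = 8*4 = 32)
(-1867 + 768) + (X - 7)*5 = (-1867 + 768) + (32 - 7)*5 = -1099 + 25*5 = -1099 + 125 = -974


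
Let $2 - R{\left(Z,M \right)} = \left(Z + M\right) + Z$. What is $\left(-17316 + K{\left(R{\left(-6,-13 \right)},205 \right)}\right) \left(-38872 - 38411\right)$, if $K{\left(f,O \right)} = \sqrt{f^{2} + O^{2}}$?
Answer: $1338232428 - 77283 \sqrt{42754} \approx 1.3223 \cdot 10^{9}$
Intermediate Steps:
$R{\left(Z,M \right)} = 2 - M - 2 Z$ ($R{\left(Z,M \right)} = 2 - \left(\left(Z + M\right) + Z\right) = 2 - \left(\left(M + Z\right) + Z\right) = 2 - \left(M + 2 Z\right) = 2 - M - 2 Z$)
$K{\left(f,O \right)} = \sqrt{O^{2} + f^{2}}$
$\left(-17316 + K{\left(R{\left(-6,-13 \right)},205 \right)}\right) \left(-38872 - 38411\right) = \left(-17316 + \sqrt{205^{2} + \left(2 - -13 - -12\right)^{2}}\right) \left(-38872 - 38411\right) = \left(-17316 + \sqrt{42025 + \left(2 + 13 + 12\right)^{2}}\right) \left(-77283\right) = \left(-17316 + \sqrt{42025 + 27^{2}}\right) \left(-77283\right) = \left(-17316 + \sqrt{42025 + 729}\right) \left(-77283\right) = \left(-17316 + \sqrt{42754}\right) \left(-77283\right) = 1338232428 - 77283 \sqrt{42754}$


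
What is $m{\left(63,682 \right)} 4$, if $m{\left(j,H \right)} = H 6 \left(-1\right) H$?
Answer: $-11162976$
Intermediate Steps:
$m{\left(j,H \right)} = - 6 H^{2}$ ($m{\left(j,H \right)} = H \left(-6\right) H = - 6 H H = - 6 H^{2}$)
$m{\left(63,682 \right)} 4 = - 6 \cdot 682^{2} \cdot 4 = \left(-6\right) 465124 \cdot 4 = \left(-2790744\right) 4 = -11162976$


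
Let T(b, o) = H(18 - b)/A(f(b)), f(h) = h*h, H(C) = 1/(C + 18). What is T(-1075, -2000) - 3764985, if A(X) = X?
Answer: -4833861888384374/1283899375 ≈ -3.7650e+6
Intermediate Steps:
H(C) = 1/(18 + C)
f(h) = h²
T(b, o) = 1/(b²*(36 - b)) (T(b, o) = 1/((18 + (18 - b))*(b²)) = 1/((36 - b)*b²) = 1/(b²*(36 - b)))
T(-1075, -2000) - 3764985 = -1/((-1075)²*(-36 - 1075)) - 3764985 = -1*1/1155625/(-1111) - 3764985 = -1*1/1155625*(-1/1111) - 3764985 = 1/1283899375 - 3764985 = -4833861888384374/1283899375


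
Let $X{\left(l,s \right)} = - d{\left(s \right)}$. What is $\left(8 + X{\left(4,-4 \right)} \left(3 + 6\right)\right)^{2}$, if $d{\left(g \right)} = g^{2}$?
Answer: $18496$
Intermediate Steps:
$X{\left(l,s \right)} = - s^{2}$
$\left(8 + X{\left(4,-4 \right)} \left(3 + 6\right)\right)^{2} = \left(8 + - \left(-4\right)^{2} \left(3 + 6\right)\right)^{2} = \left(8 + \left(-1\right) 16 \cdot 9\right)^{2} = \left(8 - 144\right)^{2} = \left(-136\right)^{2} = 18496$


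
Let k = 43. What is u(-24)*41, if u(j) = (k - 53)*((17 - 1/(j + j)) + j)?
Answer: 68675/24 ≈ 2861.5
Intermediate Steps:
u(j) = -170 - 10*j + 5/j (u(j) = (43 - 53)*((17 - 1/(j + j)) + j) = -10*((17 - 1/(2*j)) + j) = -10*(17 + j - 1/(2*j)) = -170 - 10*j + 5/j)
u(-24)*41 = (-170 - 10*(-24) + 5/(-24))*41 = (-170 + 240 + 5*(-1/24))*41 = (-170 + 240 - 5/24)*41 = (1675/24)*41 = 68675/24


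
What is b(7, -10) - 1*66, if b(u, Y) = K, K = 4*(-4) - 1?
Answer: -83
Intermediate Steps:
K = -17 (K = -16 - 1 = -17)
b(u, Y) = -17
b(7, -10) - 1*66 = -17 - 1*66 = -17 - 66 = -83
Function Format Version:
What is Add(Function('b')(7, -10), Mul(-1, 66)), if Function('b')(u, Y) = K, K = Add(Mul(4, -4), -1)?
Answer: -83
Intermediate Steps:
K = -17 (K = Add(-16, -1) = -17)
Function('b')(u, Y) = -17
Add(Function('b')(7, -10), Mul(-1, 66)) = Add(-17, Mul(-1, 66)) = Add(-17, -66) = -83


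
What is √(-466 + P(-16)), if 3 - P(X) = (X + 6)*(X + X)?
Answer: 3*I*√87 ≈ 27.982*I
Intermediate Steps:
P(X) = 3 - 2*X*(6 + X) (P(X) = 3 - (X + 6)*(X + X) = 3 - (6 + X)*2*X = 3 - 2*X*(6 + X))
√(-466 + P(-16)) = √(-466 + (3 - 12*(-16) - 2*(-16)²)) = √(-466 + (3 + 192 - 2*256)) = √(-466 + (3 + 192 - 512)) = √(-466 - 317) = √(-783) = 3*I*√87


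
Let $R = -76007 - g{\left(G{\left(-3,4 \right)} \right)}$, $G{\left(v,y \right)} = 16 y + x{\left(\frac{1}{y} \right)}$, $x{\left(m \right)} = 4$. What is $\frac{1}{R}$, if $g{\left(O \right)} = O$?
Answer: $- \frac{1}{76075} \approx -1.3145 \cdot 10^{-5}$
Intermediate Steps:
$G{\left(v,y \right)} = 4 + 16 y$ ($G{\left(v,y \right)} = 16 y + 4 = 4 + 16 y$)
$R = -76075$ ($R = -76007 - \left(4 + 16 \cdot 4\right) = -76007 - \left(4 + 64\right) = -76007 - 68 = -76075$)
$\frac{1}{R} = \frac{1}{-76075} = - \frac{1}{76075}$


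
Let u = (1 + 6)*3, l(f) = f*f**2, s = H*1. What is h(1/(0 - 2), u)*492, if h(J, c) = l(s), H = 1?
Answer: 492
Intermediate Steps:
s = 1 (s = 1*1 = 1)
l(f) = f**3
u = 21 (u = 7*3 = 21)
h(J, c) = 1 (h(J, c) = 1**3 = 1)
h(1/(0 - 2), u)*492 = 1*492 = 492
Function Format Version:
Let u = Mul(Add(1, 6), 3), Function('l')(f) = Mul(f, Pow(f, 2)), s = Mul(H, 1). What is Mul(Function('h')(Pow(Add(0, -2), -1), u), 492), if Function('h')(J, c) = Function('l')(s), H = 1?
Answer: 492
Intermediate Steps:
s = 1 (s = Mul(1, 1) = 1)
Function('l')(f) = Pow(f, 3)
u = 21 (u = Mul(7, 3) = 21)
Function('h')(J, c) = 1 (Function('h')(J, c) = Pow(1, 3) = 1)
Mul(Function('h')(Pow(Add(0, -2), -1), u), 492) = Mul(1, 492) = 492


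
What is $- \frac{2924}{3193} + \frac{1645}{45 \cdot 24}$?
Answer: $\frac{418913}{689688} \approx 0.6074$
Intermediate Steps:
$- \frac{2924}{3193} + \frac{1645}{45 \cdot 24} = \left(-2924\right) \frac{1}{3193} + \frac{1645}{1080} = - \frac{2924}{3193} + 1645 \cdot \frac{1}{1080} = - \frac{2924}{3193} + \frac{329}{216} = \frac{418913}{689688}$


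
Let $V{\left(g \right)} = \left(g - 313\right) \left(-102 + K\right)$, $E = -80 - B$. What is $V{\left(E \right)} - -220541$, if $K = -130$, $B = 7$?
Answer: $313341$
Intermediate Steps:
$E = -87$ ($E = -80 - 7 = -87$)
$V{\left(g \right)} = 72616 - 232 g$ ($V{\left(g \right)} = \left(g - 313\right) \left(-102 - 130\right) = \left(-313 + g\right) \left(-232\right) = 72616 - 232 g$)
$V{\left(E \right)} - -220541 = \left(72616 - -20184\right) - -220541 = \left(72616 + 20184\right) + 220541 = 92800 + 220541 = 313341$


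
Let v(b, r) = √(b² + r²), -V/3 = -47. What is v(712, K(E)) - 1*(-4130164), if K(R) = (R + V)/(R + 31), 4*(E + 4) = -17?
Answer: 4130164 + 5*√167931409/91 ≈ 4.1309e+6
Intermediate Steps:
V = 141 (V = -3*(-47) = 141)
E = -33/4 (E = -4 + (¼)*(-17) = -4 - 17/4 = -33/4 ≈ -8.2500)
K(R) = (141 + R)/(31 + R) (K(R) = (R + 141)/(R + 31) = (141 + R)/(31 + R))
v(712, K(E)) - 1*(-4130164) = √(712² + ((141 - 33/4)/(31 - 33/4))²) - 1*(-4130164) = √(506944 + ((531/4)/(91/4))²) + 4130164 = √(506944 + ((4/91)*(531/4))²) + 4130164 = √(506944 + (531/91)²) + 4130164 = √(506944 + 281961/8281) + 4130164 = √(4198285225/8281) + 4130164 = 5*√167931409/91 + 4130164 = 4130164 + 5*√167931409/91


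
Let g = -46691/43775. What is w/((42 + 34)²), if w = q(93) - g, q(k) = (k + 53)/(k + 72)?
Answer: 2819033/8343865200 ≈ 0.00033786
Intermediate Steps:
g = -46691/43775 (g = -46691*1/43775 = -46691/43775 ≈ -1.0666)
q(k) = (53 + k)/(72 + k)
w = 2819033/1444575 (w = (53 + 93)/(72 + 93) - 1*(-46691/43775) = 146/165 + 46691/43775 = 2819033/1444575 ≈ 1.9515)
w/((42 + 34)²) = 2819033/(1444575*((42 + 34)²)) = 2819033/(1444575*(76²)) = (2819033/1444575)/5776 = (2819033/1444575)*(1/5776) = 2819033/8343865200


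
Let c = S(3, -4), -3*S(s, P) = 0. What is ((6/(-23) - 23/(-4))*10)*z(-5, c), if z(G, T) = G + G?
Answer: -12625/23 ≈ -548.91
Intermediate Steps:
S(s, P) = 0 (S(s, P) = -1/3*0 = 0)
c = 0
z(G, T) = 2*G
((6/(-23) - 23/(-4))*10)*z(-5, c) = ((6/(-23) - 23/(-4))*10)*(2*(-5)) = ((6*(-1/23) - 23*(-1/4))*10)*(-10) = ((-6/23 + 23/4)*10)*(-10) = ((505/92)*10)*(-10) = (2525/46)*(-10) = -12625/23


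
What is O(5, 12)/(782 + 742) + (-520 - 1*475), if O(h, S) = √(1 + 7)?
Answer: -995 + √2/762 ≈ -995.00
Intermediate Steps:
O(h, S) = 2*√2 (O(h, S) = √8 = 2*√2)
O(5, 12)/(782 + 742) + (-520 - 1*475) = (2*√2)/(782 + 742) + (-520 - 1*475) = (2*√2)/1524 + (-520 - 475) = (2*√2)/1524 - 995 = √2/762 - 995 = -995 + √2/762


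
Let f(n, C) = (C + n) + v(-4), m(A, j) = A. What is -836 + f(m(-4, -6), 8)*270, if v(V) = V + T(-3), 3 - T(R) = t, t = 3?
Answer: -836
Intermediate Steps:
T(R) = 0 (T(R) = 3 - 1*3 = 3 - 3 = 0)
v(V) = V (v(V) = V + 0 = V)
f(n, C) = -4 + C + n (f(n, C) = (C + n) - 4 = -4 + C + n)
-836 + f(m(-4, -6), 8)*270 = -836 + (-4 + 8 - 4)*270 = -836 + 0*270 = -836 + 0 = -836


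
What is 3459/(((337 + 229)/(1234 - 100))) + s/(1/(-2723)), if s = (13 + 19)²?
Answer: -787142363/283 ≈ -2.7814e+6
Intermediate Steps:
s = 1024 (s = 32² = 1024)
3459/(((337 + 229)/(1234 - 100))) + s/(1/(-2723)) = 3459/(((337 + 229)/(1234 - 100))) + 1024/(1/(-2723)) = 3459/((566/1134)) + 1024/(-1/2723) = 3459/((566*(1/1134))) + 1024*(-2723) = 3459/(283/567) - 2788352 = 3459*(567/283) - 2788352 = 1961253/283 - 2788352 = -787142363/283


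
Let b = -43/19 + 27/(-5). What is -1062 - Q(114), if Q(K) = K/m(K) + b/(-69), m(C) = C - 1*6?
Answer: -41814343/39330 ≈ -1063.2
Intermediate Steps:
m(C) = -6 + C (m(C) = C - 6 = -6 + C)
b = -728/95 (b = -43*1/19 + 27*(-1/5) = -43/19 - 27/5 = -728/95 ≈ -7.6632)
Q(K) = 728/6555 + K/(-6 + K) (Q(K) = K/(-6 + K) - 728/95/(-69) = K/(-6 + K) - 728/95*(-1/69) = K/(-6 + K) + 728/6555 = 728/6555 + K/(-6 + K))
-1062 - Q(114) = -1062 - (-4368 + 7283*114)/(6555*(-6 + 114)) = -1062 - (-4368 + 830262)/(6555*108) = -1062 - 825894/(6555*108) = -1062 - 1*45883/39330 = -1062 - 45883/39330 = -41814343/39330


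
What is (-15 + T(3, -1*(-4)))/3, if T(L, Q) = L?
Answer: -4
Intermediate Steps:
(-15 + T(3, -1*(-4)))/3 = (-15 + 3)/3 = (1/3)*(-12) = -4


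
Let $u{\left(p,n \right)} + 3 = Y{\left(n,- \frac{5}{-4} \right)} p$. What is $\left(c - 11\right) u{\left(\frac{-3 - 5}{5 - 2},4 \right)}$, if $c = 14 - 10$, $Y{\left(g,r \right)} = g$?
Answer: $\frac{287}{3} \approx 95.667$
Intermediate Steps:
$u{\left(p,n \right)} = -3 + n p$
$c = 4$ ($c = 14 - 10 = 4$)
$\left(c - 11\right) u{\left(\frac{-3 - 5}{5 - 2},4 \right)} = \left(4 - 11\right) \left(-3 + 4 \frac{-3 - 5}{5 - 2}\right) = - 7 \left(-3 + 4 \left(- \frac{8}{3}\right)\right) = - 7 \left(-3 - \frac{32}{3}\right) = \left(-7\right) \left(- \frac{41}{3}\right) = \frac{287}{3}$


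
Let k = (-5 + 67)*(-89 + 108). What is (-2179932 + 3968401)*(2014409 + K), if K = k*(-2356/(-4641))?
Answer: 16725131718850853/4641 ≈ 3.6038e+12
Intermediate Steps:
k = 1178 (k = 62*19 = 1178)
K = 2775368/4641 (K = 1178*(-2356/(-4641)) = 1178*(-2356*(-1/4641)) = 1178*(2356/4641) = 2775368/4641 ≈ 598.01)
(-2179932 + 3968401)*(2014409 + K) = (-2179932 + 3968401)*(2014409 + 2775368/4641) = 1788469*(9351647537/4641) = 16725131718850853/4641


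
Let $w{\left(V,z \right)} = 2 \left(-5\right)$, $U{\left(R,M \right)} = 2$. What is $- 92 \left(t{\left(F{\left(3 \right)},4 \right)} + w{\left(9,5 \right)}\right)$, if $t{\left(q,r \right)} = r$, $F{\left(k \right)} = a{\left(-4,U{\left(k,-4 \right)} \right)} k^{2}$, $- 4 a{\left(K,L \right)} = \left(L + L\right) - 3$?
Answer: $552$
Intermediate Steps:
$w{\left(V,z \right)} = -10$
$a{\left(K,L \right)} = \frac{3}{4} - \frac{L}{2}$ ($a{\left(K,L \right)} = - \frac{\left(L + L\right) - 3}{4} = - \frac{2 L - 3}{4} = - \frac{-3 + 2 L}{4} = \frac{3}{4} - \frac{L}{2}$)
$F{\left(k \right)} = - \frac{k^{2}}{4}$ ($F{\left(k \right)} = \left(\frac{3}{4} - 1\right) k^{2} = - \frac{k^{2}}{4}$)
$- 92 \left(t{\left(F{\left(3 \right)},4 \right)} + w{\left(9,5 \right)}\right) = - 92 \left(4 - 10\right) = \left(-92\right) \left(-6\right) = 552$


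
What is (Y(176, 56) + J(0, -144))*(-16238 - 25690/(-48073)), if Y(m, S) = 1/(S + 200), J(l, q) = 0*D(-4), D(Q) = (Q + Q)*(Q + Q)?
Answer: -195145921/3076672 ≈ -63.428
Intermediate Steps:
D(Q) = 4*Q² (D(Q) = (2*Q)*(2*Q) = 4*Q²)
J(l, q) = 0 (J(l, q) = 0*(4*(-4)²) = 0*(4*16) = 0*64 = 0)
Y(m, S) = 1/(200 + S)
(Y(176, 56) + J(0, -144))*(-16238 - 25690/(-48073)) = (1/(200 + 56) + 0)*(-16238 - 25690/(-48073)) = (1/256 + 0)*(-16238 - 25690*(-1/48073)) = (1/256 + 0)*(-16238 + 25690/48073) = (1/256)*(-780583684/48073) = -195145921/3076672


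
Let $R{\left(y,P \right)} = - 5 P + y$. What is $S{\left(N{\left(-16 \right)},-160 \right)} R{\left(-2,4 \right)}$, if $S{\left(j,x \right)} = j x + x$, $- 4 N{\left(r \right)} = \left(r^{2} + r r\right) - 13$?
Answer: $-435600$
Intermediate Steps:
$N{\left(r \right)} = \frac{13}{4} - \frac{r^{2}}{2}$ ($N{\left(r \right)} = - \frac{\left(r^{2} + r r\right) - 13}{4} = - \frac{\left(r^{2} + r^{2}\right) - 13}{4} = - \frac{2 r^{2} - 13}{4} = - \frac{-13 + 2 r^{2}}{4} = \frac{13}{4} - \frac{r^{2}}{2}$)
$S{\left(j,x \right)} = x + j x$
$R{\left(y,P \right)} = y - 5 P$
$S{\left(N{\left(-16 \right)},-160 \right)} R{\left(-2,4 \right)} = - 160 \left(1 + \left(\frac{13}{4} - \frac{\left(-16\right)^{2}}{2}\right)\right) \left(-2 - 20\right) = - 160 \left(1 + \left(\frac{13}{4} - 128\right)\right) \left(-2 - 20\right) = - 160 \left(1 + \left(\frac{13}{4} - 128\right)\right) \left(-22\right) = - 160 \left(1 - \frac{499}{4}\right) \left(-22\right) = \left(-160\right) \left(- \frac{495}{4}\right) \left(-22\right) = 19800 \left(-22\right) = -435600$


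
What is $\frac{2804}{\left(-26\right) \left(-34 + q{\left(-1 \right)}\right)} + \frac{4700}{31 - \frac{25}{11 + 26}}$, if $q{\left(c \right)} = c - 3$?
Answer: $\frac{21869911}{138567} \approx 157.83$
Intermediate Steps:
$q{\left(c \right)} = -3 + c$
$\frac{2804}{\left(-26\right) \left(-34 + q{\left(-1 \right)}\right)} + \frac{4700}{31 - \frac{25}{11 + 26}} = \frac{2804}{\left(-26\right) \left(-34 - 4\right)} + \frac{4700}{31 - \frac{25}{11 + 26}} = \frac{2804}{\left(-26\right) \left(-34 - 4\right)} + \frac{4700}{31 - \frac{25}{37}} = \frac{2804}{\left(-26\right) \left(-38\right)} + \frac{4700}{31 - \frac{25}{37}} = \frac{2804}{988} + \frac{4700}{31 - \frac{25}{37}} = 2804 \cdot \frac{1}{988} + \frac{4700}{\frac{1122}{37}} = \frac{701}{247} + 4700 \cdot \frac{37}{1122} = \frac{701}{247} + \frac{86950}{561} = \frac{21869911}{138567}$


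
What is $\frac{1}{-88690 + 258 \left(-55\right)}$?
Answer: $- \frac{1}{102880} \approx -9.7201 \cdot 10^{-6}$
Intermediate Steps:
$\frac{1}{-88690 + 258 \left(-55\right)} = \frac{1}{-88690 - 14190} = \frac{1}{-102880} = - \frac{1}{102880}$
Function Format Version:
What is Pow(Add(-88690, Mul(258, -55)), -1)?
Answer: Rational(-1, 102880) ≈ -9.7201e-6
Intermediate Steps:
Pow(Add(-88690, Mul(258, -55)), -1) = Pow(Add(-88690, -14190), -1) = Pow(-102880, -1) = Rational(-1, 102880)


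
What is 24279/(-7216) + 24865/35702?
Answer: -343691509/128812816 ≈ -2.6681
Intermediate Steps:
24279/(-7216) + 24865/35702 = 24279*(-1/7216) + 24865*(1/35702) = -24279/7216 + 24865/35702 = -343691509/128812816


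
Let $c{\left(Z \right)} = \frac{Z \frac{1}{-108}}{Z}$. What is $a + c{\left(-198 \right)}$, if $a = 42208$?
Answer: $\frac{4558463}{108} \approx 42208.0$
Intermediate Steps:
$c{\left(Z \right)} = - \frac{1}{108}$ ($c{\left(Z \right)} = \frac{Z \left(- \frac{1}{108}\right)}{Z} = \frac{\left(- \frac{1}{108}\right) Z}{Z} = - \frac{1}{108}$)
$a + c{\left(-198 \right)} = 42208 - \frac{1}{108} = \frac{4558463}{108}$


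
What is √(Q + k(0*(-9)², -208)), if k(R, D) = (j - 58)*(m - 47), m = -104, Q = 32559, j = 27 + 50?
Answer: √29690 ≈ 172.31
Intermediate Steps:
j = 77
k(R, D) = -2869 (k(R, D) = (77 - 58)*(-104 - 47) = 19*(-151) = -2869)
√(Q + k(0*(-9)², -208)) = √(32559 - 2869) = √29690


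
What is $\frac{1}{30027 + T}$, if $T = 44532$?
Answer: $\frac{1}{74559} \approx 1.3412 \cdot 10^{-5}$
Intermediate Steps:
$\frac{1}{30027 + T} = \frac{1}{30027 + 44532} = \frac{1}{74559}$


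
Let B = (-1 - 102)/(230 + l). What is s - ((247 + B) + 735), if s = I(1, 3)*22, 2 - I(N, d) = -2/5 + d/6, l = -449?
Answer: -1030034/1095 ≈ -940.67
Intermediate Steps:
B = 103/219 (B = (-1 - 102)/(230 - 449) = -103/(-219) = -103*(-1/219) = 103/219 ≈ 0.47032)
I(N, d) = 12/5 - d/6 (I(N, d) = 2 - (-2/5 + d/6) = 2 - (-2*⅕ + d*(⅙)) = 2 - (-⅖ + d/6) = 2 + (⅖ - d/6) = 12/5 - d/6)
s = 209/5 (s = (12/5 - ⅙*3)*22 = (12/5 - ½)*22 = (19/10)*22 = 209/5 ≈ 41.800)
s - ((247 + B) + 735) = 209/5 - ((247 + 103/219) + 735) = 209/5 - (54196/219 + 735) = 209/5 - 1*215161/219 = 209/5 - 215161/219 = -1030034/1095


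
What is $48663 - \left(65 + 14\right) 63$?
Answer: $43686$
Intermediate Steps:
$48663 - \left(65 + 14\right) 63 = 48663 - 79 \cdot 63 = 48663 - 4977 = 43686$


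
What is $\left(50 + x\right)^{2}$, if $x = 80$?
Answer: $16900$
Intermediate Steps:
$\left(50 + x\right)^{2} = \left(50 + 80\right)^{2} = 130^{2} = 16900$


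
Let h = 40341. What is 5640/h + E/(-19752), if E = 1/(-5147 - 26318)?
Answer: 166916253121/1193895122280 ≈ 0.13981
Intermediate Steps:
E = -1/31465 (E = 1/(-31465) = -1/31465 ≈ -3.1781e-5)
5640/h + E/(-19752) = 5640/40341 - 1/31465/(-19752) = 5640*(1/40341) - 1/31465*(-1/19752) = 1880/13447 + 1/621496680 = 166916253121/1193895122280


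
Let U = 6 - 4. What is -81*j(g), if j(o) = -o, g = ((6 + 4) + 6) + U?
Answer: 1458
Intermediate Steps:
U = 2
g = 18 (g = ((6 + 4) + 6) + 2 = (10 + 6) + 2 = 16 + 2 = 18)
-81*j(g) = -(-81)*18 = -81*(-18) = 1458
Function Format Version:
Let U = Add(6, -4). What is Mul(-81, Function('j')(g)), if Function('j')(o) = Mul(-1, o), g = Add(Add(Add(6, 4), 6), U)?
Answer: 1458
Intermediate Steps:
U = 2
g = 18 (g = Add(Add(Add(6, 4), 6), 2) = Add(Add(10, 6), 2) = Add(16, 2) = 18)
Mul(-81, Function('j')(g)) = Mul(-81, Mul(-1, 18)) = Mul(-81, -18) = 1458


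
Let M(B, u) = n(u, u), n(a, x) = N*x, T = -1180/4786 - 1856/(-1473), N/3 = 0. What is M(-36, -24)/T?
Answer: 0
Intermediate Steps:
N = 0 (N = 3*0 = 0)
T = 3572338/3524889 (T = -1180*1/4786 - 1856*(-1/1473) = -590/2393 + 1856/1473 = 3572338/3524889 ≈ 1.0135)
n(a, x) = 0 (n(a, x) = 0*x = 0)
M(B, u) = 0
M(-36, -24)/T = 0/(3572338/3524889) = 0*(3524889/3572338) = 0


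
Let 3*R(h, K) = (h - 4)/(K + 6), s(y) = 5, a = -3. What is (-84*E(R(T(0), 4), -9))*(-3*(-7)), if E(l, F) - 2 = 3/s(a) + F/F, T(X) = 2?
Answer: -31752/5 ≈ -6350.4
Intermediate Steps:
R(h, K) = (-4 + h)/(3*(6 + K)) (R(h, K) = ((h - 4)/(K + 6))/3 = ((-4 + h)/(6 + K))/3 = (-4 + h)/(3*(6 + K)))
E(l, F) = 18/5 (E(l, F) = 2 + (3/5 + F/F) = 2 + (3*(⅕) + 1) = 2 + (⅗ + 1) = 2 + 8/5 = 18/5)
(-84*E(R(T(0), 4), -9))*(-3*(-7)) = (-84*18/5)*(-3*(-7)) = -1512/5*21 = -31752/5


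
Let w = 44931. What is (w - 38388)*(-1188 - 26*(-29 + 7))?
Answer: -4030488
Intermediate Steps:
(w - 38388)*(-1188 - 26*(-29 + 7)) = (44931 - 38388)*(-1188 - 26*(-29 + 7)) = 6543*(-1188 - 26*(-22)) = 6543*(-1188 + 572) = 6543*(-616) = -4030488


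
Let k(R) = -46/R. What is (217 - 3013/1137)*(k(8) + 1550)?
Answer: 125452811/379 ≈ 3.3101e+5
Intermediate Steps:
(217 - 3013/1137)*(k(8) + 1550) = (217 - 3013/1137)*(-46/8 + 1550) = (217 - 3013*1/1137)*(-46*⅛ + 1550) = (217 - 3013/1137)*(-23/4 + 1550) = (243716/1137)*(6177/4) = 125452811/379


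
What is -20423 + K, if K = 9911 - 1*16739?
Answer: -27251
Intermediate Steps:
K = -6828 (K = 9911 - 16739 = -6828)
-20423 + K = -20423 - 6828 = -27251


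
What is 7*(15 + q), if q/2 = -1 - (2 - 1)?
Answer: 77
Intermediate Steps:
q = -4 (q = 2*(-1 - (2 - 1)) = 2*(-1 - 1*1) = 2*(-1 - 1) = 2*(-2) = -4)
7*(15 + q) = 7*(15 - 4) = 7*11 = 77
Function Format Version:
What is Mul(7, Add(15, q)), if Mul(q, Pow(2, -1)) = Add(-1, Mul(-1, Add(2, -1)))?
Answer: 77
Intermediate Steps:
q = -4 (q = Mul(2, Add(-1, Mul(-1, Add(2, -1)))) = Mul(2, Add(-1, Mul(-1, 1))) = Mul(2, Add(-1, -1)) = Mul(2, -2) = -4)
Mul(7, Add(15, q)) = Mul(7, Add(15, -4)) = Mul(7, 11) = 77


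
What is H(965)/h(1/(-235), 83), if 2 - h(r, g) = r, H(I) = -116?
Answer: -27260/471 ≈ -57.877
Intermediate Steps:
h(r, g) = 2 - r
H(965)/h(1/(-235), 83) = -116/(2 - 1/(-235)) = -116/(2 - 1*(-1/235)) = -116/(2 + 1/235) = -116/471/235 = -116*235/471 = -27260/471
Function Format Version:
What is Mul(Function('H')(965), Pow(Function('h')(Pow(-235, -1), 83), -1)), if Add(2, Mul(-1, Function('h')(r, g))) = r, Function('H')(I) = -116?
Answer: Rational(-27260, 471) ≈ -57.877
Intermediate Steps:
Function('h')(r, g) = Add(2, Mul(-1, r))
Mul(Function('H')(965), Pow(Function('h')(Pow(-235, -1), 83), -1)) = Mul(-116, Pow(Add(2, Mul(-1, Pow(-235, -1))), -1)) = Mul(-116, Pow(Add(2, Mul(-1, Rational(-1, 235))), -1)) = Mul(-116, Pow(Add(2, Rational(1, 235)), -1)) = Mul(-116, Pow(Rational(471, 235), -1)) = Mul(-116, Rational(235, 471)) = Rational(-27260, 471)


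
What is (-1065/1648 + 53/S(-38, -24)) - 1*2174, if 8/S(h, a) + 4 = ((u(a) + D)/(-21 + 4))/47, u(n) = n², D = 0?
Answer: -2904652479/1316752 ≈ -2205.9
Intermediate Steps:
S(h, a) = 8/(-4 - a²/799) (S(h, a) = 8/(-4 + ((a² + 0)/(-21 + 4))/47) = 8/(-4 + (a²/(-17))*(1/47)) = 8/(-4 + (a²*(-1/17))*(1/47)) = 8/(-4 - a²/17*(1/47)) = 8/(-4 - a²/799))
(-1065/1648 + 53/S(-38, -24)) - 1*2174 = (-1065/1648 + 53/((-6392/(3196 + (-24)²)))) - 1*2174 = (-1065*1/1648 + 53/((-6392/(3196 + 576)))) - 2174 = (-1065/1648 + 53/((-6392/3772))) - 2174 = (-1065/1648 + 53/((-6392*1/3772))) - 2174 = (-1065/1648 + 53/(-1598/943)) - 2174 = (-1065/1648 + 53*(-943/1598)) - 2174 = (-1065/1648 - 49979/1598) - 2174 = -42033631/1316752 - 2174 = -2904652479/1316752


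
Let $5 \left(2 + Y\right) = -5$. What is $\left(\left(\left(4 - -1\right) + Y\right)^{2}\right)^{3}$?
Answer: $64$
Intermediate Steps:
$Y = -3$ ($Y = -2 + \frac{1}{5} \left(-5\right) = -2 - 1 = -3$)
$\left(\left(\left(4 - -1\right) + Y\right)^{2}\right)^{3} = \left(\left(\left(4 - -1\right) - 3\right)^{2}\right)^{3} = \left(\left(\left(4 + 1\right) - 3\right)^{2}\right)^{3} = \left(\left(5 - 3\right)^{2}\right)^{3} = \left(2^{2}\right)^{3} = 4^{3} = 64$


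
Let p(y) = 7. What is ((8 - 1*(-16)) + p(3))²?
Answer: 961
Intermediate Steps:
((8 - 1*(-16)) + p(3))² = ((8 - 1*(-16)) + 7)² = ((8 + 16) + 7)² = (24 + 7)² = 31² = 961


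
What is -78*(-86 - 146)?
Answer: 18096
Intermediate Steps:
-78*(-86 - 146) = -78*(-232) = 18096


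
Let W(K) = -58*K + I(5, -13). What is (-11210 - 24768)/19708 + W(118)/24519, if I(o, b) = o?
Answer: -508463797/241610226 ≈ -2.1045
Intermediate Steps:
W(K) = 5 - 58*K (W(K) = -58*K + 5 = 5 - 58*K)
(-11210 - 24768)/19708 + W(118)/24519 = (-11210 - 24768)/19708 + (5 - 58*118)/24519 = -35978*1/19708 + (5 - 6844)*(1/24519) = -17989/9854 - 6839*1/24519 = -17989/9854 - 6839/24519 = -508463797/241610226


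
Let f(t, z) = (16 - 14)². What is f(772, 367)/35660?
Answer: 1/8915 ≈ 0.00011217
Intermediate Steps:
f(t, z) = 4 (f(t, z) = 2² = 4)
f(772, 367)/35660 = 4/35660 = 4*(1/35660) = 1/8915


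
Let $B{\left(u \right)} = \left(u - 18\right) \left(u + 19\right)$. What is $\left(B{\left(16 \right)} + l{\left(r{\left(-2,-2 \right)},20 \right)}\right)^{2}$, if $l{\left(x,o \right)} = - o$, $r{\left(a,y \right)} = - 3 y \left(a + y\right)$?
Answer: $8100$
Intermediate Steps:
$r{\left(a,y \right)} = - 3 y \left(a + y\right)$
$B{\left(u \right)} = \left(-18 + u\right) \left(19 + u\right)$
$\left(B{\left(16 \right)} + l{\left(r{\left(-2,-2 \right)},20 \right)}\right)^{2} = \left(\left(-342 + 16 + 16^{2}\right) - 20\right)^{2} = \left(\left(-342 + 16 + 256\right) - 20\right)^{2} = \left(-70 - 20\right)^{2} = \left(-90\right)^{2} = 8100$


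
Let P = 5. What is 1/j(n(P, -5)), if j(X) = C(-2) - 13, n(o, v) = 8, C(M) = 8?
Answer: -⅕ ≈ -0.20000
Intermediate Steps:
j(X) = -5 (j(X) = 8 - 13 = -5)
1/j(n(P, -5)) = 1/(-5) = -⅕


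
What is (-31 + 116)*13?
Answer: 1105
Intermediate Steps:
(-31 + 116)*13 = 85*13 = 1105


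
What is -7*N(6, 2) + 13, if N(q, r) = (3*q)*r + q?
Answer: -281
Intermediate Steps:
N(q, r) = q + 3*q*r (N(q, r) = 3*q*r + q = q + 3*q*r)
-7*N(6, 2) + 13 = -42*(1 + 3*2) + 13 = -42*(1 + 6) + 13 = -42*7 + 13 = -7*42 + 13 = -294 + 13 = -281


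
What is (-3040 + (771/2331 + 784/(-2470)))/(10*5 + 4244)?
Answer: -2917155989/4120500930 ≈ -0.70796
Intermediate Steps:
(-3040 + (771/2331 + 784/(-2470)))/(10*5 + 4244) = (-3040 + (771*(1/2331) + 784*(-1/2470)))/(50 + 4244) = (-3040 + (257/777 - 392/1235))/4294 = (-3040 + 12811/959595)*(1/4294) = -2917155989/959595*1/4294 = -2917155989/4120500930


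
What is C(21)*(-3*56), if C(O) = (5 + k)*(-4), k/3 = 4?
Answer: 11424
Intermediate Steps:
k = 12 (k = 3*4 = 12)
C(O) = -68 (C(O) = (5 + 12)*(-4) = 17*(-4) = -68)
C(21)*(-3*56) = -(-204)*56 = -68*(-168) = 11424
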